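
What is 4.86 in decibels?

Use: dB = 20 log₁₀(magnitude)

dB = 20 log₁₀(4.86) = 13.7 dB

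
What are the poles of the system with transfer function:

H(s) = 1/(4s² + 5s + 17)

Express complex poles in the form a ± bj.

Discriminant = 5² - 4×4×17 = 25 - 272 = -247 < 0, so the poles are a complex conjugate pair s = (-5 ± j√247)/(2×4). Real part = -5/(2×4) = -5/8 = -0.625; imaginary part = ±√247/(2×4) ≈ 1.9645. Poles: s = -0.625 ± 1.9645j.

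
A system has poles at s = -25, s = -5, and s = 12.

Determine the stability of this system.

Pole(s) at s = 12 are not in the left half-plane. System is unstable.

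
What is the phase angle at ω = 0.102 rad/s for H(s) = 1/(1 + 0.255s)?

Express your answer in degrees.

Phase = -arctan(ωτ) = -arctan(0.102 × 0.255) = -1.5°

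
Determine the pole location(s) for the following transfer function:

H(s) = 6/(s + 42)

Pole is where denominator = 0: s + 42 = 0, so s = -42.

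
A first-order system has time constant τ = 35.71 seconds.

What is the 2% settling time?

For first-order system, 2% settling time ≈ 4τ = 4 × 35.71 = 142.84 s.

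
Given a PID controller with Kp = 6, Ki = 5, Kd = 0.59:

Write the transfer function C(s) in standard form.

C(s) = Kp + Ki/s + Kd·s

Substituting values: C(s) = 6 + 5/s + 0.59s = (0.59s² + 6s + 5)/s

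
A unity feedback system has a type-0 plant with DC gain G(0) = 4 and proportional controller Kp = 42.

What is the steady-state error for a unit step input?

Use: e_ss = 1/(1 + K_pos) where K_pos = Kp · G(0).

K_pos = Kp · G(0) = 42 × 4 = 168. e_ss = 1/(1 + 168) = 0.0059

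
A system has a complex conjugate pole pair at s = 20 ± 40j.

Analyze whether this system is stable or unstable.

Real part of poles is 20 (> 0, right half-plane). Unstable.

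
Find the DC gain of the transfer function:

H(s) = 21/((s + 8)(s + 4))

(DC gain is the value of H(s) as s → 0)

DC gain = H(0) = 21/(8 × 4) = 21/32 = 0.65625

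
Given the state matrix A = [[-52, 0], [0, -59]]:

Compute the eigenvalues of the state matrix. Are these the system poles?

For diagonal matrix, eigenvalues are diagonal entries: λ₁ = -52, λ₂ = -59. Eigenvalues of A = system poles.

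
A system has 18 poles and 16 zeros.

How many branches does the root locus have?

Root locus has n branches where n = number of poles = 18.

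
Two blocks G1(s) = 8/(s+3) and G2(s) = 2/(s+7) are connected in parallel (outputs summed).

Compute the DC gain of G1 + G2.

Parallel: G_eq = G1 + G2. DC gain = G1(0) + G2(0) = 8/3 + 2/7 = 2.6667 + 0.2857 = 2.9524.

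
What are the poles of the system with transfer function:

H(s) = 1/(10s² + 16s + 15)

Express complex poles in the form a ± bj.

Discriminant = 16² - 4×10×15 = 256 - 600 = -344 < 0, so the poles are a complex conjugate pair s = (-16 ± j√344)/(2×10). Real part = -16/(2×10) = -16/20 = -0.8; imaginary part = ±√344/(2×10) ≈ 0.9274. Poles: s = -0.8 ± 0.9274j.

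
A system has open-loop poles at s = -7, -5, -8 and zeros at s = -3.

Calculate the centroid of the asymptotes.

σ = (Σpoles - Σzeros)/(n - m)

σ = (Σpoles - Σzeros)/(n - m) = (-20 - (-3))/(3 - 1) = -17/2 = -8.5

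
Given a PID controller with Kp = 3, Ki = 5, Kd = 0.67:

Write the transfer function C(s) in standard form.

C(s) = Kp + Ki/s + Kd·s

Substituting values: C(s) = 3 + 5/s + 0.67s = (0.67s² + 3s + 5)/s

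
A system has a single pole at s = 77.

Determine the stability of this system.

Pole at s = 77 is in the right half-plane. Unstable.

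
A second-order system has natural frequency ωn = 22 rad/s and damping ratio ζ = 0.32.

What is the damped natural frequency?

ωd = ωn√(1 - ζ²) = 22√(1 - 0.32²) = 20.84 rad/s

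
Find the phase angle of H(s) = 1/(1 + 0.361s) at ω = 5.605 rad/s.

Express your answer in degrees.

Phase = -arctan(ωτ) = -arctan(5.605 × 0.361) = -63.7°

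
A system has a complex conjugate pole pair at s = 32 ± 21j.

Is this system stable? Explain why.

Real part of poles is 32 (> 0, right half-plane). Unstable.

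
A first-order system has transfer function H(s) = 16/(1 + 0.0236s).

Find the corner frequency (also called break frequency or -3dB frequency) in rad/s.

Corner frequency = 1/τ = 1/0.0236 = 42.373 rad/s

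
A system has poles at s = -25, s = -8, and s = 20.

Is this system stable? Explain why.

Pole(s) at s = 20 are not in the left half-plane. System is unstable.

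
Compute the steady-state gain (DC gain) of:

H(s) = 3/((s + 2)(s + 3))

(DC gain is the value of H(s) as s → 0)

DC gain = H(0) = 3/(2 × 3) = 3/6 = 0.5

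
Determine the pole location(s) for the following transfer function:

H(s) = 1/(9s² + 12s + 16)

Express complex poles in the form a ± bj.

Discriminant = 12² - 4×9×16 = 144 - 576 = -432 < 0, so the poles are a complex conjugate pair s = (-12 ± j√432)/(2×9). Real part = -12/(2×9) = -12/18 ≈ -0.6667; imaginary part = ±√432/(2×9) ≈ 1.1547. Poles: s = -0.6667 ± 1.1547j.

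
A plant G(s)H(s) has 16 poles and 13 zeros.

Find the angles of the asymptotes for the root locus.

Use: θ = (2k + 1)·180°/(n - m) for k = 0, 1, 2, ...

n - m = 16 - 13 = 3. Angles: θk = (2k + 1)·180°/3 = 60°, 180°, 300°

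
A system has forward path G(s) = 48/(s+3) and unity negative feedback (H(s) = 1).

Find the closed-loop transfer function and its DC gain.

T(s) = G/(1+GH) = [48/(s+3)] / [1 + 48/(s+3)] = 48/(s+3+48) = 48/(s+51). DC gain = 48/51 = 0.9412.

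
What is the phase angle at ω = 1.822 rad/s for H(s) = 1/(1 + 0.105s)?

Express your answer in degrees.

Phase = -arctan(ωτ) = -arctan(1.822 × 0.105) = -10.8°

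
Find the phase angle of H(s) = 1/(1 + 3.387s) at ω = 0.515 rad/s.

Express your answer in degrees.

Phase = -arctan(ωτ) = -arctan(0.515 × 3.387) = -60.2°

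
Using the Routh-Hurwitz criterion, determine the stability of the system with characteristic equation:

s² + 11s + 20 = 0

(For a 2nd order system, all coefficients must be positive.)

Coefficients: 1, 11, 20. All positive, so system is stable.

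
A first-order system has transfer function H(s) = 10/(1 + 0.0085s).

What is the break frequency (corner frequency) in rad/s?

Corner frequency = 1/τ = 1/0.0085 = 117.647 rad/s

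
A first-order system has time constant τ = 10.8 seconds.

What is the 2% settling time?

For first-order system, 2% settling time ≈ 4τ = 4 × 10.8 = 43.2 s.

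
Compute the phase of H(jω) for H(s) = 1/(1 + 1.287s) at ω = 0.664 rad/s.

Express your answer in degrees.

Phase = -arctan(ωτ) = -arctan(0.664 × 1.287) = -40.5°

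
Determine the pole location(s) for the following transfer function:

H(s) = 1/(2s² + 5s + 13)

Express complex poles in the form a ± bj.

Discriminant = 5² - 4×2×13 = 25 - 104 = -79 < 0, so the poles are a complex conjugate pair s = (-5 ± j√79)/(2×2). Real part = -5/(2×2) = -5/4 = -1.25; imaginary part = ±√79/(2×2) ≈ 2.2220. Poles: s = -1.25 ± 2.2220j.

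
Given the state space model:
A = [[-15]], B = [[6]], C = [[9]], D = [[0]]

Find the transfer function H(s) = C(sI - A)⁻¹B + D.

(sI - A)⁻¹ = 1/(s + 15). H(s) = 9 × 6/(s + 15) + 0 = 54/(s + 15).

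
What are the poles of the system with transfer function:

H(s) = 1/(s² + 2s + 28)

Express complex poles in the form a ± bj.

Discriminant = 2² - 4×1×28 = 4 - 112 = -108 < 0, so the poles are a complex conjugate pair s = (-2 ± j√108)/(2×1). Real part = -2/(2×1) = -2/2 = -1; imaginary part = ±√108/(2×1) ≈ 5.1962. Poles: s = -1 ± 5.1962j.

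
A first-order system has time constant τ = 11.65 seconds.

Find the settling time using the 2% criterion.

For first-order system, 2% settling time ≈ 4τ = 4 × 11.65 = 46.6 s.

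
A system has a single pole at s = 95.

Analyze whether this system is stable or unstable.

Pole at s = 95 is in the right half-plane. Unstable.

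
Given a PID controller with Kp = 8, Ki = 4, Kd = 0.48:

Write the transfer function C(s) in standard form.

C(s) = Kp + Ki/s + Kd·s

Substituting values: C(s) = 8 + 4/s + 0.48s = (0.48s² + 8s + 4)/s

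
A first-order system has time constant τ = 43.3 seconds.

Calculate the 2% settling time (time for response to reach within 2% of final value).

For first-order system, 2% settling time ≈ 4τ = 4 × 43.3 = 173.2 s.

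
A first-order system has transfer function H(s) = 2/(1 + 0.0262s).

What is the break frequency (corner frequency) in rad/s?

Corner frequency = 1/τ = 1/0.0262 = 38.168 rad/s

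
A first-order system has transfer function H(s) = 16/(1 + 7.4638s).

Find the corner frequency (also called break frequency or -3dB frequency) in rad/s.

Corner frequency = 1/τ = 1/7.4638 = 0.134 rad/s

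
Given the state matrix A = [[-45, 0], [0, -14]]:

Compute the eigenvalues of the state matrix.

For diagonal matrix, eigenvalues are diagonal entries: λ₁ = -45, λ₂ = -14.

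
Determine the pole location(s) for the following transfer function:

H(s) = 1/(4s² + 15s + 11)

Discriminant = 15² - 4×4×11 = 225 - 176 = 49 > 0, so two distinct real poles. Using quadratic formula: s = (-15 ± √49)/(2×4) = (-15 ± √49)/8, with √49 = 7. s₁ = -8/8 = -1, s₂ = -22/8 = -2.75. Poles: s₁ = -1, s₂ = -2.75.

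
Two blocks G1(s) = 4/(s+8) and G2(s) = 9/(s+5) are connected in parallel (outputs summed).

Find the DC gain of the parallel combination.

Parallel: G_eq = G1 + G2. DC gain = G1(0) + G2(0) = 4/8 + 9/5 = 0.5 + 1.8 = 2.3.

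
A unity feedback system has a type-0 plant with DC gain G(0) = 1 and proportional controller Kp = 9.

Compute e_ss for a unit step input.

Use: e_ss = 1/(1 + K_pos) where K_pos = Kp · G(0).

K_pos = Kp · G(0) = 9 × 1 = 9. e_ss = 1/(1 + 9) = 0.1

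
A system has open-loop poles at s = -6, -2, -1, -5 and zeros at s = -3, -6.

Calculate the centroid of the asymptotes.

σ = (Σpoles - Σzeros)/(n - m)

σ = (Σpoles - Σzeros)/(n - m) = (-14 - (-9))/(4 - 2) = -5/2 = -2.5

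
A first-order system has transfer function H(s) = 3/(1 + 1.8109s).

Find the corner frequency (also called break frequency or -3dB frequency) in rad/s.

Corner frequency = 1/τ = 1/1.8109 = 0.552 rad/s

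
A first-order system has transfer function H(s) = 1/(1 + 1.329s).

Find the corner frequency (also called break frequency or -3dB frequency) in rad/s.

Corner frequency = 1/τ = 1/1.329 = 0.752 rad/s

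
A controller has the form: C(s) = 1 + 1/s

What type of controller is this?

This is a Proportional-Integral (PI) controller.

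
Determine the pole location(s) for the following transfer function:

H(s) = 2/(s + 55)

Pole is where denominator = 0: s + 55 = 0, so s = -55.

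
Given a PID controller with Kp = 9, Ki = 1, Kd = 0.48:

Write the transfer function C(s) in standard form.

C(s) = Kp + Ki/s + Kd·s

Substituting values: C(s) = 9 + 1/s + 0.48s = (0.48s² + 9s + 1)/s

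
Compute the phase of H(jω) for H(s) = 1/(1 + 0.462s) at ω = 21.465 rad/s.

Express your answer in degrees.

Phase = -arctan(ωτ) = -arctan(21.465 × 0.462) = -84.2°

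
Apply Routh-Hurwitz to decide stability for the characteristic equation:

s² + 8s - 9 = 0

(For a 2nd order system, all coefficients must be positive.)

Coefficients: 1, 8, -9. c=-9 not positive, so system is unstable.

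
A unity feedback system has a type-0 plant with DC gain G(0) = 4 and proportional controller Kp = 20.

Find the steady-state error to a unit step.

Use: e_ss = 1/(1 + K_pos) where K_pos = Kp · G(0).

K_pos = Kp · G(0) = 20 × 4 = 80. e_ss = 1/(1 + 80) = 0.0123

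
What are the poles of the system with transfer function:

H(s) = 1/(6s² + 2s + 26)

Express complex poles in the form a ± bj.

Discriminant = 2² - 4×6×26 = 4 - 624 = -620 < 0, so the poles are a complex conjugate pair s = (-2 ± j√620)/(2×6). Real part = -2/(2×6) = -2/12 ≈ -0.1667; imaginary part = ±√620/(2×6) ≈ 2.0750. Poles: s = -0.1667 ± 2.0750j.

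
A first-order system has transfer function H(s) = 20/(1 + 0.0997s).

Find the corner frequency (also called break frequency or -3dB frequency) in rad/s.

Corner frequency = 1/τ = 1/0.0997 = 10.03 rad/s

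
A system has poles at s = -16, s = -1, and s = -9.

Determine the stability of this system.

All poles are in the left half-plane. System is stable.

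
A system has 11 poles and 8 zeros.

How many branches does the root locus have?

Root locus has n branches where n = number of poles = 11.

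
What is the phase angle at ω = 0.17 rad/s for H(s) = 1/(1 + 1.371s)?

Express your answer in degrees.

Phase = -arctan(ωτ) = -arctan(0.17 × 1.371) = -13.1°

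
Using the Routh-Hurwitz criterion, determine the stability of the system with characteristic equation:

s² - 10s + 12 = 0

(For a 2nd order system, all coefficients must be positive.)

Coefficients: 1, -10, 12. b=-10 not positive, so system is unstable.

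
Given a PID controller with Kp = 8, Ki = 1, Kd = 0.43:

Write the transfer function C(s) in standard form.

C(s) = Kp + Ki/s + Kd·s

Substituting values: C(s) = 8 + 1/s + 0.43s = (0.43s² + 8s + 1)/s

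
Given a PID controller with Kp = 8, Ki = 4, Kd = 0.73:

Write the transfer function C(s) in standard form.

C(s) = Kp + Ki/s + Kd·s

Substituting values: C(s) = 8 + 4/s + 0.73s = (0.73s² + 8s + 4)/s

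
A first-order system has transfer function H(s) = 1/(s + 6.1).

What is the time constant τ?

For H(s) = 1/(s + 1/τ), the pole is at -1/τ = -6.1, so τ = 1/6.1 = 0.1639 s.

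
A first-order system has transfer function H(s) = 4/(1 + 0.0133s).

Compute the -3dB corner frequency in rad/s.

Corner frequency = 1/τ = 1/0.0133 = 75.188 rad/s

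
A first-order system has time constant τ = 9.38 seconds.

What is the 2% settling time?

For first-order system, 2% settling time ≈ 4τ = 4 × 9.38 = 37.52 s.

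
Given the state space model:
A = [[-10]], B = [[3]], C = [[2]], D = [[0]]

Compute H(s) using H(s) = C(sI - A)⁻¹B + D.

(sI - A)⁻¹ = 1/(s + 10). H(s) = 2 × 3/(s + 10) + 0 = 6/(s + 10).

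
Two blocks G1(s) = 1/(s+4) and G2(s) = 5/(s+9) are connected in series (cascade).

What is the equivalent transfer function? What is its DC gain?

Series: multiply transfer functions. G_eq = 1/(s+4) × 5/(s+9) = 5/((s+4)(s+9)). DC gain = 5/(4×9) = 0.1389.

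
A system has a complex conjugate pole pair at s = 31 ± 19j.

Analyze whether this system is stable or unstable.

Real part of poles is 31 (> 0, right half-plane). Unstable.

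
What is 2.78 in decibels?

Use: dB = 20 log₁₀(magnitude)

dB = 20 log₁₀(2.78) = 8.9 dB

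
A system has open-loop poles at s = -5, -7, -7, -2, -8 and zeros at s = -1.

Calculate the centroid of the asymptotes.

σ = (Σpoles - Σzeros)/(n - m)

σ = (Σpoles - Σzeros)/(n - m) = (-29 - (-1))/(5 - 1) = -28/4 = -7.0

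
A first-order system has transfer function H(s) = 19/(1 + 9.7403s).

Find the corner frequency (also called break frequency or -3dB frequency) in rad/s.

Corner frequency = 1/τ = 1/9.7403 = 0.103 rad/s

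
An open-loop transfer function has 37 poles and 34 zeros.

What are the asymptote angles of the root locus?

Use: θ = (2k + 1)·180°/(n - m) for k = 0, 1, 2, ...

n - m = 37 - 34 = 3. Angles: θk = (2k + 1)·180°/3 = 60°, 180°, 300°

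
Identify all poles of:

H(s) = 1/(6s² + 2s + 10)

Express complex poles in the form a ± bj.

Discriminant = 2² - 4×6×10 = 4 - 240 = -236 < 0, so the poles are a complex conjugate pair s = (-2 ± j√236)/(2×6). Real part = -2/(2×6) = -2/12 ≈ -0.1667; imaginary part = ±√236/(2×6) ≈ 1.2802. Poles: s = -0.1667 ± 1.2802j.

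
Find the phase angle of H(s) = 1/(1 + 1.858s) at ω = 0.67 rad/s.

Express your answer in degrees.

Phase = -arctan(ωτ) = -arctan(0.67 × 1.858) = -51.2°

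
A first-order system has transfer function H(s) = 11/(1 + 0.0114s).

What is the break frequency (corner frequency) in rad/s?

Corner frequency = 1/τ = 1/0.0114 = 87.719 rad/s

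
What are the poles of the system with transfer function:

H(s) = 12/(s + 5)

Pole is where denominator = 0: s + 5 = 0, so s = -5.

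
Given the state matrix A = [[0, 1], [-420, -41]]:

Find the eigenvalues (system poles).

det(A - λI) = λ² - (-41)λ + 420 = (λ - (-21))(λ - (-20)). Eigenvalues: -21, -20.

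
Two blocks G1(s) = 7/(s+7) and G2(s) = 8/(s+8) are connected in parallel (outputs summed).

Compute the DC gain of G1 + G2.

Parallel: G_eq = G1 + G2. DC gain = G1(0) + G2(0) = 7/7 + 8/8 = 1 + 1 = 2.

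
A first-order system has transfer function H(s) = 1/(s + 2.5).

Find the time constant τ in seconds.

For H(s) = 1/(s + 1/τ), the pole is at -1/τ = -2.5, so τ = 1/2.5 = 0.4 s.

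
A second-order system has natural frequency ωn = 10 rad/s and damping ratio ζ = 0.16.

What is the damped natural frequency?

ωd = ωn√(1 - ζ²) = 10√(1 - 0.16²) = 9.87 rad/s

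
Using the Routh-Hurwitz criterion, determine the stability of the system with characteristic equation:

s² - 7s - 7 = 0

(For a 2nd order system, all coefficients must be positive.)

Coefficients: 1, -7, -7. b=-7, c=-7 not positive, so system is unstable.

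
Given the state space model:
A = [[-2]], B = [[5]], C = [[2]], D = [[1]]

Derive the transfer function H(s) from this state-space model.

(sI - A)⁻¹ = 1/(s + 2). H(s) = 2×5/(s + 2) + 1 = (s + 12)/(s + 2).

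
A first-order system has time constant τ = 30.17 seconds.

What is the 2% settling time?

For first-order system, 2% settling time ≈ 4τ = 4 × 30.17 = 120.68 s.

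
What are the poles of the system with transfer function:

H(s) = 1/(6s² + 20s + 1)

Discriminant = 20² - 4×6×1 = 400 - 24 = 376 > 0, so two distinct real poles. Using quadratic formula: s = (-20 ± √376)/(2×6) = (-20 ± √376)/12, with √376 ≈ 19.3907. s₁ ≈ -0.0508, s₂ ≈ -3.2826. Poles: s₁ = -0.0508, s₂ = -3.2826.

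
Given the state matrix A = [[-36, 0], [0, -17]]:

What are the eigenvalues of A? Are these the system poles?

For diagonal matrix, eigenvalues are diagonal entries: λ₁ = -36, λ₂ = -17. Eigenvalues of A = system poles.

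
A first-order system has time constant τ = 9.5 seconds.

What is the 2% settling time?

For first-order system, 2% settling time ≈ 4τ = 4 × 9.5 = 38.0 s.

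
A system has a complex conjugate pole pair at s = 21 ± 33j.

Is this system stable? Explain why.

Real part of poles is 21 (> 0, right half-plane). Unstable.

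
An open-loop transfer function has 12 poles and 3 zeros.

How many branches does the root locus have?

Root locus has n branches where n = number of poles = 12.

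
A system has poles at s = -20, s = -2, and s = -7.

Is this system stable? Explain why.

All poles are in the left half-plane. System is stable.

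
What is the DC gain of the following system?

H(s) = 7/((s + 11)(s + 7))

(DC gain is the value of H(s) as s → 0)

DC gain = H(0) = 7/(11 × 7) = 7/77 = 0.0909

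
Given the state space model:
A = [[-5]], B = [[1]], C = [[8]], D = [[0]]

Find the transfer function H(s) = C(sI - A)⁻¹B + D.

(sI - A)⁻¹ = 1/(s + 5). H(s) = 8 × 1/(s + 5) + 0 = 8/(s + 5).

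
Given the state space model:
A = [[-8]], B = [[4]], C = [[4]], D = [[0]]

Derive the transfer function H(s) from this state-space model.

(sI - A)⁻¹ = 1/(s + 8). H(s) = 4 × 4/(s + 8) + 0 = 16/(s + 8).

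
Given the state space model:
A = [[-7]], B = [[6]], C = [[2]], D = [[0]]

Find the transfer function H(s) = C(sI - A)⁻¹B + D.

(sI - A)⁻¹ = 1/(s + 7). H(s) = 2 × 6/(s + 7) + 0 = 12/(s + 7).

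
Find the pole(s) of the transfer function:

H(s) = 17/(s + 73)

Pole is where denominator = 0: s + 73 = 0, so s = -73.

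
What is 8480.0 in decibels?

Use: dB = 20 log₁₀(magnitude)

dB = 20 log₁₀(8480.0) = 78.6 dB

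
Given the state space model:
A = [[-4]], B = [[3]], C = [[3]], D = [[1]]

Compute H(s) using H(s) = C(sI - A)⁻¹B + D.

(sI - A)⁻¹ = 1/(s + 4). H(s) = 3×3/(s + 4) + 1 = (s + 13)/(s + 4).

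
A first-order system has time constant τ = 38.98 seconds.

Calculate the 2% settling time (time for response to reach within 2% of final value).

For first-order system, 2% settling time ≈ 4τ = 4 × 38.98 = 155.92 s.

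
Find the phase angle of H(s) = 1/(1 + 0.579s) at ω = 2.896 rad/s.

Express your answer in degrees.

Phase = -arctan(ωτ) = -arctan(2.896 × 0.579) = -59.2°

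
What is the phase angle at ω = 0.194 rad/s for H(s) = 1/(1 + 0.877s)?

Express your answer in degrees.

Phase = -arctan(ωτ) = -arctan(0.194 × 0.877) = -9.7°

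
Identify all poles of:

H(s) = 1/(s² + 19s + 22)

Discriminant = 19² - 4×1×22 = 361 - 88 = 273 > 0, so two distinct real poles. Using quadratic formula: s = (-19 ± √273)/(2×1) = (-19 ± √273)/2, with √273 ≈ 16.5227. s₁ ≈ -1.2386, s₂ ≈ -17.7614. Poles: s₁ = -1.2386, s₂ = -17.7614.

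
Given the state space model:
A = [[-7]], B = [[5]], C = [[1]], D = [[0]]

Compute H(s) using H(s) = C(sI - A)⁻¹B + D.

(sI - A)⁻¹ = 1/(s + 7). H(s) = 1 × 5/(s + 7) + 0 = 5/(s + 7).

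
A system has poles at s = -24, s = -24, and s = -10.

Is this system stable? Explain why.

All poles are in the left half-plane. System is stable.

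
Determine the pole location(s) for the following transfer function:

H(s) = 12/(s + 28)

Pole is where denominator = 0: s + 28 = 0, so s = -28.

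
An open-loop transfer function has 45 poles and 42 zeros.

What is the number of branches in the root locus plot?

Root locus has n branches where n = number of poles = 45.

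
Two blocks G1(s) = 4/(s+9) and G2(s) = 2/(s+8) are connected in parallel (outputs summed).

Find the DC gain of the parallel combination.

Parallel: G_eq = G1 + G2. DC gain = G1(0) + G2(0) = 4/9 + 2/8 = 0.4444 + 0.25 = 0.6944.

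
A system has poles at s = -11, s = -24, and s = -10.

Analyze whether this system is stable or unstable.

All poles are in the left half-plane. System is stable.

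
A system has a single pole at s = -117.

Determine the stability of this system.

Pole at s = -117 is in the left half-plane. Stable.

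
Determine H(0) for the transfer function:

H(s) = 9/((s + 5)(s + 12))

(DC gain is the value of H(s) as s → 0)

DC gain = H(0) = 9/(5 × 12) = 9/60 = 0.15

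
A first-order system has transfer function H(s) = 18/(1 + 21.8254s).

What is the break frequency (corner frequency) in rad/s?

Corner frequency = 1/τ = 1/21.8254 = 0.046 rad/s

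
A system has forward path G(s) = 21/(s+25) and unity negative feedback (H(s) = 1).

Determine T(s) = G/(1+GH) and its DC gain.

T(s) = G/(1+GH) = [21/(s+25)] / [1 + 21/(s+25)] = 21/(s+25+21) = 21/(s+46). DC gain = 21/46 = 0.4565.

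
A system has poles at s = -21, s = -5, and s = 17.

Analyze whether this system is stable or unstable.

Pole(s) at s = 17 are not in the left half-plane. System is unstable.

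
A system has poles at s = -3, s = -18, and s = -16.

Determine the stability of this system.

All poles are in the left half-plane. System is stable.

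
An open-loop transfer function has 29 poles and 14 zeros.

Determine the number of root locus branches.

Root locus has n branches where n = number of poles = 29.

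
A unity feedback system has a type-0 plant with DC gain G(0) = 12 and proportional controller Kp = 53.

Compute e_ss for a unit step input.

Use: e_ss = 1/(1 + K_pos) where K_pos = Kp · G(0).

K_pos = Kp · G(0) = 53 × 12 = 636. e_ss = 1/(1 + 636) = 0.0016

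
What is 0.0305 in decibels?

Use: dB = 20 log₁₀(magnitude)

dB = 20 log₁₀(0.0305) = -30.3 dB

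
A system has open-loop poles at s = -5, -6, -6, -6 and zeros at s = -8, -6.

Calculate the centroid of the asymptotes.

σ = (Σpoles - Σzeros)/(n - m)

σ = (Σpoles - Σzeros)/(n - m) = (-23 - (-14))/(4 - 2) = -9/2 = -4.5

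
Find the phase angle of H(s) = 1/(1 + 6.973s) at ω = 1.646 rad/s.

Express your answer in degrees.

Phase = -arctan(ωτ) = -arctan(1.646 × 6.973) = -85.0°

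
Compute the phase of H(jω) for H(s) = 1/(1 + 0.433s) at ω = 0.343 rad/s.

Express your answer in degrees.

Phase = -arctan(ωτ) = -arctan(0.343 × 0.433) = -8.4°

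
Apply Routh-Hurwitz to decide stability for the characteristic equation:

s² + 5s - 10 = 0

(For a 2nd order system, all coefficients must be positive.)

Coefficients: 1, 5, -10. c=-10 not positive, so system is unstable.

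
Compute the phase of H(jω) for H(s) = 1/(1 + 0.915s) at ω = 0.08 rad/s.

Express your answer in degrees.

Phase = -arctan(ωτ) = -arctan(0.08 × 0.915) = -4.2°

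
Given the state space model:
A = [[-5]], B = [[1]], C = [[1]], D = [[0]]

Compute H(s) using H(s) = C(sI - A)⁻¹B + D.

(sI - A)⁻¹ = 1/(s + 5). H(s) = 1 × 1/(s + 5) + 0 = 1/(s + 5).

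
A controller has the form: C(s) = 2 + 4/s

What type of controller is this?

This is a Proportional-Integral (PI) controller.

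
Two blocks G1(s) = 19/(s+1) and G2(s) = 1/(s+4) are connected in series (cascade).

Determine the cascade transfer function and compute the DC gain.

Series: multiply transfer functions. G_eq = 19/(s+1) × 1/(s+4) = 19/((s+1)(s+4)). DC gain = 19/(1×4) = 4.75.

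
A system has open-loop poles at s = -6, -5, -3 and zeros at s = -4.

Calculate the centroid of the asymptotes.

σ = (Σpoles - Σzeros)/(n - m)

σ = (Σpoles - Σzeros)/(n - m) = (-14 - (-4))/(3 - 1) = -10/2 = -5.0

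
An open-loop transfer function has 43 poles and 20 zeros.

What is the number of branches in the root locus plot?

Root locus has n branches where n = number of poles = 43.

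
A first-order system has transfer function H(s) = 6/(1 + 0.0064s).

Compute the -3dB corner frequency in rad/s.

Corner frequency = 1/τ = 1/0.0064 = 156.25 rad/s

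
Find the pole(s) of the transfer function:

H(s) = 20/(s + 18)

Pole is where denominator = 0: s + 18 = 0, so s = -18.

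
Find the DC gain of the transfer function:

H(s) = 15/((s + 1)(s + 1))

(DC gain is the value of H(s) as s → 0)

DC gain = H(0) = 15/(1 × 1) = 15/1 = 15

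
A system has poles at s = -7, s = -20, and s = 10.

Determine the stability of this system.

Pole(s) at s = 10 are not in the left half-plane. System is unstable.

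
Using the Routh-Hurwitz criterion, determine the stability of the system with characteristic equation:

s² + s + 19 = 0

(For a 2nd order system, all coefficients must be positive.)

Coefficients: 1, 1, 19. All positive, so system is stable.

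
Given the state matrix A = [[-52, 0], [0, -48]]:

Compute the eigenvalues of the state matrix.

For diagonal matrix, eigenvalues are diagonal entries: λ₁ = -52, λ₂ = -48.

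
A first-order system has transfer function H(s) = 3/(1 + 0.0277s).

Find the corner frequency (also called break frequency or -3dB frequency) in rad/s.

Corner frequency = 1/τ = 1/0.0277 = 36.101 rad/s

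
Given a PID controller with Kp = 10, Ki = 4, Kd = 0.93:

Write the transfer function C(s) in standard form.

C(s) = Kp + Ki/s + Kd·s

Substituting values: C(s) = 10 + 4/s + 0.93s = (0.93s² + 10s + 4)/s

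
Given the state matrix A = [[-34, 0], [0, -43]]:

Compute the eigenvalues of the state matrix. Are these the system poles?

For diagonal matrix, eigenvalues are diagonal entries: λ₁ = -34, λ₂ = -43. Eigenvalues of A = system poles.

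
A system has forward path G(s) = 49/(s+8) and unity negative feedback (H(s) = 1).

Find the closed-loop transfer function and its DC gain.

T(s) = G/(1+GH) = [49/(s+8)] / [1 + 49/(s+8)] = 49/(s+8+49) = 49/(s+57). DC gain = 49/57 = 0.8596.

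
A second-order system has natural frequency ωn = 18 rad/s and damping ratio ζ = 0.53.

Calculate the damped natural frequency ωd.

ωd = ωn√(1 - ζ²) = 18√(1 - 0.53²) = 15.26 rad/s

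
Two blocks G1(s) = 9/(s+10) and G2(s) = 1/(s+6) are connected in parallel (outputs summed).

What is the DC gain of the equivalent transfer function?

Parallel: G_eq = G1 + G2. DC gain = G1(0) + G2(0) = 9/10 + 1/6 = 0.9 + 0.1667 = 1.0667.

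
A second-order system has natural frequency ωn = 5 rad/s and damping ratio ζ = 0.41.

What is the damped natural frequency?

ωd = ωn√(1 - ζ²) = 5√(1 - 0.41²) = 4.56 rad/s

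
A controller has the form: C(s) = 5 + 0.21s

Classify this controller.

This is a Proportional-Derivative (PD) controller.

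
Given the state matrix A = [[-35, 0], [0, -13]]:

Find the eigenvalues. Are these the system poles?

For diagonal matrix, eigenvalues are diagonal entries: λ₁ = -35, λ₂ = -13. Eigenvalues of A = system poles.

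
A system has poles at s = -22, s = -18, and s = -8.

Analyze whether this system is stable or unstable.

All poles are in the left half-plane. System is stable.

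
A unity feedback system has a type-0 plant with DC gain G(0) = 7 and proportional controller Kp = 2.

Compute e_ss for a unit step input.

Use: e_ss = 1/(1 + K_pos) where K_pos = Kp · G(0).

K_pos = Kp · G(0) = 2 × 7 = 14. e_ss = 1/(1 + 14) = 0.0667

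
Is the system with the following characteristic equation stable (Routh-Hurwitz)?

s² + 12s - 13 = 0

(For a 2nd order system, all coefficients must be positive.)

Coefficients: 1, 12, -13. c=-13 not positive, so system is unstable.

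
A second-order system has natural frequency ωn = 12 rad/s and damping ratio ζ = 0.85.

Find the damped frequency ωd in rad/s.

ωd = ωn√(1 - ζ²) = 12√(1 - 0.85²) = 6.32 rad/s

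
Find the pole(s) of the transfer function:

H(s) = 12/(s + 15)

Pole is where denominator = 0: s + 15 = 0, so s = -15.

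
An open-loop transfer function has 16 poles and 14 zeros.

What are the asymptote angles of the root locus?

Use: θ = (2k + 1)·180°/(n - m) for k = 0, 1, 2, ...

n - m = 16 - 14 = 2. Angles: θk = (2k + 1)·180°/2 = 90°, 270°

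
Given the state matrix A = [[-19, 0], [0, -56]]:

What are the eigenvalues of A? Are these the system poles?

For diagonal matrix, eigenvalues are diagonal entries: λ₁ = -19, λ₂ = -56. Eigenvalues of A = system poles.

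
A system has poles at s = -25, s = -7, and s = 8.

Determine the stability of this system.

Pole(s) at s = 8 are not in the left half-plane. System is unstable.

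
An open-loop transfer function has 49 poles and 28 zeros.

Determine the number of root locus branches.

Root locus has n branches where n = number of poles = 49.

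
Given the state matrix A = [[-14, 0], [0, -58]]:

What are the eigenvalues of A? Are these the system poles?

For diagonal matrix, eigenvalues are diagonal entries: λ₁ = -14, λ₂ = -58. Eigenvalues of A = system poles.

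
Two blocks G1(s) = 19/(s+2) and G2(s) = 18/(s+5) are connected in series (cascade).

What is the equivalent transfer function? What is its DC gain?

Series: multiply transfer functions. G_eq = 19/(s+2) × 18/(s+5) = 342/((s+2)(s+5)). DC gain = 342/(2×5) = 34.2.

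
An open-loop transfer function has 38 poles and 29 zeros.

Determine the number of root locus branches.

Root locus has n branches where n = number of poles = 38.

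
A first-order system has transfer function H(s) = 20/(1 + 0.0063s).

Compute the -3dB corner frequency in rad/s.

Corner frequency = 1/τ = 1/0.0063 = 158.73 rad/s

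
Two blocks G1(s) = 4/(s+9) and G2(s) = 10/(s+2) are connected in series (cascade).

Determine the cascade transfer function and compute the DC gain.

Series: multiply transfer functions. G_eq = 4/(s+9) × 10/(s+2) = 40/((s+9)(s+2)). DC gain = 40/(9×2) = 2.2222.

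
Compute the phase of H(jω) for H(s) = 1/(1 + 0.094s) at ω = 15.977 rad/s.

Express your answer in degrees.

Phase = -arctan(ωτ) = -arctan(15.977 × 0.094) = -56.3°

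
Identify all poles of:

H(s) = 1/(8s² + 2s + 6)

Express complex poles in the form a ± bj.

Discriminant = 2² - 4×8×6 = 4 - 192 = -188 < 0, so the poles are a complex conjugate pair s = (-2 ± j√188)/(2×8). Real part = -2/(2×8) = -2/16 = -0.125; imaginary part = ±√188/(2×8) ≈ 0.8570. Poles: s = -0.125 ± 0.8570j.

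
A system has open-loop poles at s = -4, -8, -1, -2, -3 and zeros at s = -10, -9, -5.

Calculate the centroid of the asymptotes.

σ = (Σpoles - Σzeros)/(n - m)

σ = (Σpoles - Σzeros)/(n - m) = (-18 - (-24))/(5 - 3) = 6/2 = 3.0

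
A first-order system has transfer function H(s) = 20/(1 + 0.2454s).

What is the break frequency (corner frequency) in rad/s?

Corner frequency = 1/τ = 1/0.2454 = 4.075 rad/s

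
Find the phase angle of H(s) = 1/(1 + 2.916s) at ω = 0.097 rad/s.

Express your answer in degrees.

Phase = -arctan(ωτ) = -arctan(0.097 × 2.916) = -15.8°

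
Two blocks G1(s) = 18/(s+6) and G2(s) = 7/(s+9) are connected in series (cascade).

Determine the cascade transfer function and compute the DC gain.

Series: multiply transfer functions. G_eq = 18/(s+6) × 7/(s+9) = 126/((s+6)(s+9)). DC gain = 126/(6×9) = 2.3333.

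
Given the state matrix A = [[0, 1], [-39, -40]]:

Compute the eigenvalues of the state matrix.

det(A - λI) = λ² - (-40)λ + 39 = (λ - (-39))(λ - (-1)). Eigenvalues: -39, -1.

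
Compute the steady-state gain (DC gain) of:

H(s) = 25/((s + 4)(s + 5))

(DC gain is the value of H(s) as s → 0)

DC gain = H(0) = 25/(4 × 5) = 25/20 = 1.25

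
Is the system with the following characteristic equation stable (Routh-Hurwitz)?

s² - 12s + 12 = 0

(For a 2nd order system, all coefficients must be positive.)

Coefficients: 1, -12, 12. b=-12 not positive, so system is unstable.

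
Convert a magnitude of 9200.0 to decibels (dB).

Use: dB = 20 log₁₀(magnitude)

dB = 20 log₁₀(9200.0) = 79.3 dB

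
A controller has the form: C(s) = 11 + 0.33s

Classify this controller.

This is a Proportional-Derivative (PD) controller.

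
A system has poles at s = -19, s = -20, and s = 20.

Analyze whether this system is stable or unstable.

Pole(s) at s = 20 are not in the left half-plane. System is unstable.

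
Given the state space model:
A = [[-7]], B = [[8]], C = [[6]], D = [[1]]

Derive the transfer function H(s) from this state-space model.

(sI - A)⁻¹ = 1/(s + 7). H(s) = 6×8/(s + 7) + 1 = (s + 55)/(s + 7).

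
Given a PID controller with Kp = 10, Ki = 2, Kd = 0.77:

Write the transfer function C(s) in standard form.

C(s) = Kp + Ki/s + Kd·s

Substituting values: C(s) = 10 + 2/s + 0.77s = (0.77s² + 10s + 2)/s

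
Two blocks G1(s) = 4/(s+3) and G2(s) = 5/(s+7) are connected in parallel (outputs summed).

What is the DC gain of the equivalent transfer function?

Parallel: G_eq = G1 + G2. DC gain = G1(0) + G2(0) = 4/3 + 5/7 = 1.3333 + 0.7143 = 2.0476.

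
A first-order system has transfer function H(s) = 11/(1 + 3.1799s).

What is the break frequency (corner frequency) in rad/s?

Corner frequency = 1/τ = 1/3.1799 = 0.314 rad/s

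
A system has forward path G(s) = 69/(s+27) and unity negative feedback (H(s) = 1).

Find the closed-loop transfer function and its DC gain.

T(s) = G/(1+GH) = [69/(s+27)] / [1 + 69/(s+27)] = 69/(s+27+69) = 69/(s+96). DC gain = 69/96 = 0.71875.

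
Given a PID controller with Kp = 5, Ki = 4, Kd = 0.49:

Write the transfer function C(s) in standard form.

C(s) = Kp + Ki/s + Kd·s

Substituting values: C(s) = 5 + 4/s + 0.49s = (0.49s² + 5s + 4)/s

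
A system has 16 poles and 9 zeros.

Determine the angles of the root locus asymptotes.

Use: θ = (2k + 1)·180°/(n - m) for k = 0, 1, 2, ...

n - m = 16 - 9 = 7. Angles: θk = (2k + 1)·180°/7 = 25.71°, 77.14°, 128.57°, 180°, 231.43°, 282.86°, 334.29°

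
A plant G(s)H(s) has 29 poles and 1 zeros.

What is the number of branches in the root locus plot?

Root locus has n branches where n = number of poles = 29.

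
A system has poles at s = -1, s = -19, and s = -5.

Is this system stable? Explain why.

All poles are in the left half-plane. System is stable.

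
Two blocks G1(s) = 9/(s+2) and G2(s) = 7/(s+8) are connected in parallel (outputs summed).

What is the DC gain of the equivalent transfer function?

Parallel: G_eq = G1 + G2. DC gain = G1(0) + G2(0) = 9/2 + 7/8 = 4.5 + 0.875 = 5.375.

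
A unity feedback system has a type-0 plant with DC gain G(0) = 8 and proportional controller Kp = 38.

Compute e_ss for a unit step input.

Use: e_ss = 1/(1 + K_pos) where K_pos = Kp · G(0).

K_pos = Kp · G(0) = 38 × 8 = 304. e_ss = 1/(1 + 304) = 0.0033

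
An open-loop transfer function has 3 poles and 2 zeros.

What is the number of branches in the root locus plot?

Root locus has n branches where n = number of poles = 3.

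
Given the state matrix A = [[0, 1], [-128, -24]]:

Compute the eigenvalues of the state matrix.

det(A - λI) = λ² - (-24)λ + 128 = (λ - (-16))(λ - (-8)). Eigenvalues: -16, -8.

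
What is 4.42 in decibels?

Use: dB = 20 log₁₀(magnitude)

dB = 20 log₁₀(4.42) = 12.9 dB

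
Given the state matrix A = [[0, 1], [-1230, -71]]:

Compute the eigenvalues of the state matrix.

det(A - λI) = λ² - (-71)λ + 1230 = (λ - (-41))(λ - (-30)). Eigenvalues: -41, -30.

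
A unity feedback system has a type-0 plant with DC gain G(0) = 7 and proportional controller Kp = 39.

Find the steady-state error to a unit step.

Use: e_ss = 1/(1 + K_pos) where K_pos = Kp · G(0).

K_pos = Kp · G(0) = 39 × 7 = 273. e_ss = 1/(1 + 273) = 0.0036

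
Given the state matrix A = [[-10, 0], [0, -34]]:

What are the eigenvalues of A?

For diagonal matrix, eigenvalues are diagonal entries: λ₁ = -10, λ₂ = -34.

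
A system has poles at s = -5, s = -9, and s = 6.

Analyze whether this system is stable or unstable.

Pole(s) at s = 6 are not in the left half-plane. System is unstable.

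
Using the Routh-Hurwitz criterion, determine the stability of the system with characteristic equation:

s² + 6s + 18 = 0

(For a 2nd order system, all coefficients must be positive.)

Coefficients: 1, 6, 18. All positive, so system is stable.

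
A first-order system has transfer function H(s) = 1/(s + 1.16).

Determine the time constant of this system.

For H(s) = 1/(s + 1/τ), the pole is at -1/τ = -1.16, so τ = 1/1.16 = 0.8621 s.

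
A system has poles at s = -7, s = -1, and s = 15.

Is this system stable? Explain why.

Pole(s) at s = 15 are not in the left half-plane. System is unstable.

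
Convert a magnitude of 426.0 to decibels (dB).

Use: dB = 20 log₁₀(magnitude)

dB = 20 log₁₀(426.0) = 52.6 dB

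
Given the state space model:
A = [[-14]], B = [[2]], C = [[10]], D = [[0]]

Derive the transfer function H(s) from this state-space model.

(sI - A)⁻¹ = 1/(s + 14). H(s) = 10 × 2/(s + 14) + 0 = 20/(s + 14).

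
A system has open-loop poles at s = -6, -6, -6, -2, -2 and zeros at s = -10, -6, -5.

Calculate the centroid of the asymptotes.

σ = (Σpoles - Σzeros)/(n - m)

σ = (Σpoles - Σzeros)/(n - m) = (-22 - (-21))/(5 - 3) = -1/2 = -0.5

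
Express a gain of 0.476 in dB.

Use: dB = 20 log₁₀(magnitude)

dB = 20 log₁₀(0.476) = -6.4 dB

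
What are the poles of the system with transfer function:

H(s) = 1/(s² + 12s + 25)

Discriminant = 12² - 4×1×25 = 144 - 100 = 44 > 0, so two distinct real poles. Using quadratic formula: s = (-12 ± √44)/(2×1) = (-12 ± √44)/2, with √44 ≈ 6.6332. s₁ ≈ -2.6834, s₂ ≈ -9.3166. Poles: s₁ = -2.6834, s₂ = -9.3166.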